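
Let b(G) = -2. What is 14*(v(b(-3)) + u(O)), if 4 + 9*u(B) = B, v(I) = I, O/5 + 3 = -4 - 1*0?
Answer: -266/3 ≈ -88.667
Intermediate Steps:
O = -35 (O = -15 + 5*(-4 - 1*0) = -15 + 5*(-4 + 0) = -15 + 5*(-4) = -15 - 20 = -35)
u(B) = -4/9 + B/9
14*(v(b(-3)) + u(O)) = 14*(-2 + (-4/9 + (⅑)*(-35))) = 14*(-2 + (-4/9 - 35/9)) = 14*(-2 - 13/3) = 14*(-19/3) = -266/3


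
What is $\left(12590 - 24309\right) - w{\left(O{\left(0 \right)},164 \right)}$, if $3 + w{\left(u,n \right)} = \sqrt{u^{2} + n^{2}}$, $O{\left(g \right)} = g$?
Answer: $-11880$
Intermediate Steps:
$w{\left(u,n \right)} = -3 + \sqrt{n^{2} + u^{2}}$ ($w{\left(u,n \right)} = -3 + \sqrt{u^{2} + n^{2}} = -3 + \sqrt{n^{2} + u^{2}}$)
$\left(12590 - 24309\right) - w{\left(O{\left(0 \right)},164 \right)} = \left(12590 - 24309\right) - \left(-3 + \sqrt{164^{2} + 0^{2}}\right) = \left(12590 - 24309\right) - \left(-3 + \sqrt{26896 + 0}\right) = -11719 - \left(-3 + \sqrt{26896}\right) = -11719 - \left(-3 + 164\right) = -11719 - 161 = -11880$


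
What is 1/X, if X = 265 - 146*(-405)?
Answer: 1/59395 ≈ 1.6836e-5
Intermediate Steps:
X = 59395 (X = 265 + 59130 = 59395)
1/X = 1/59395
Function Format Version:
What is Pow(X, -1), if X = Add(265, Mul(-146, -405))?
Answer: Rational(1, 59395) ≈ 1.6836e-5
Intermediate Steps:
X = 59395 (X = Add(265, 59130) = 59395)
Pow(X, -1) = Pow(59395, -1) = Rational(1, 59395)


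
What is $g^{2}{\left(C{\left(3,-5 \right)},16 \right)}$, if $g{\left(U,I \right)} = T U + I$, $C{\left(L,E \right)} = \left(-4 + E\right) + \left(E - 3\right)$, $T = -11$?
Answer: $41209$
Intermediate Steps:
$C{\left(L,E \right)} = -7 + 2 E$ ($C{\left(L,E \right)} = \left(-4 + E\right) + \left(E - 3\right) = \left(-4 + E\right) + \left(-3 + E\right) = -7 + 2 E$)
$g{\left(U,I \right)} = I - 11 U$ ($g{\left(U,I \right)} = - 11 U + I = I - 11 U$)
$g^{2}{\left(C{\left(3,-5 \right)},16 \right)} = \left(16 - 11 \left(-7 + 2 \left(-5\right)\right)\right)^{2} = \left(16 - 11 \left(-7 - 10\right)\right)^{2} = \left(16 - -187\right)^{2} = \left(16 + 187\right)^{2} = 203^{2} = 41209$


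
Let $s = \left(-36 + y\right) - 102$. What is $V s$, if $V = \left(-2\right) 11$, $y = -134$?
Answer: $5984$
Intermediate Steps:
$s = -272$ ($s = \left(-36 - 134\right) - 102 = -170 - 102 = -272$)
$V = -22$
$V s = \left(-22\right) \left(-272\right) = 5984$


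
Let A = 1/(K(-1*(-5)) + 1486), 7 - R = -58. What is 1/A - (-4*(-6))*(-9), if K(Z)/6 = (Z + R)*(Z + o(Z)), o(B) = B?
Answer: 5902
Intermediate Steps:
R = 65 (R = 7 - 1*(-58) = 7 + 58 = 65)
K(Z) = 12*Z*(65 + Z) (K(Z) = 6*((Z + 65)*(Z + Z)) = 6*((65 + Z)*(2*Z)) = 6*(2*Z*(65 + Z)) = 12*Z*(65 + Z))
A = 1/5686 (A = 1/(12*(-1*(-5))*(65 - 1*(-5)) + 1486) = 1/(12*5*(65 + 5) + 1486) = 1/(12*5*70 + 1486) = 1/(4200 + 1486) = 1/5686 ≈ 0.00017587)
1/A - (-4*(-6))*(-9) = 1/(1/5686) - (-4*(-6))*(-9) = 5686 - 24*(-9) = 5686 - 1*(-216) = 5686 + 216 = 5902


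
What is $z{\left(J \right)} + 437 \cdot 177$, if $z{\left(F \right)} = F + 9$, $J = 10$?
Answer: $77368$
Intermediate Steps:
$z{\left(F \right)} = 9 + F$
$z{\left(J \right)} + 437 \cdot 177 = \left(9 + 10\right) + 437 \cdot 177 = 19 + 77349 = 77368$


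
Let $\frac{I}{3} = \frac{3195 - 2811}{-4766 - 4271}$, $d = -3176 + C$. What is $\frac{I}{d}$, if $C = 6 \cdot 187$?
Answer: $\frac{576}{9280999} \approx 6.2062 \cdot 10^{-5}$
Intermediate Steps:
$C = 1122$
$d = -2054$ ($d = -3176 + 1122 = -2054$)
$I = - \frac{1152}{9037}$ ($I = 3 \frac{3195 - 2811}{-4766 - 4271} = 3 \frac{384}{-9037} = 3 \cdot 384 \left(- \frac{1}{9037}\right) = 3 \left(- \frac{384}{9037}\right) = - \frac{1152}{9037} \approx -0.12748$)
$\frac{I}{d} = - \frac{1152}{9037 \left(-2054\right)} = \left(- \frac{1152}{9037}\right) \left(- \frac{1}{2054}\right) = \frac{576}{9280999}$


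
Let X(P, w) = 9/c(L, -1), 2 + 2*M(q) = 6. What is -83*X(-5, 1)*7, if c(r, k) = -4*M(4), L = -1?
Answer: 5229/8 ≈ 653.63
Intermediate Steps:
M(q) = 2 (M(q) = -1 + (½)*6 = -1 + 3 = 2)
c(r, k) = -8 (c(r, k) = -4*2 = -8)
X(P, w) = -9/8 (X(P, w) = 9/(-8) = 9*(-⅛) = -9/8)
-83*X(-5, 1)*7 = -83*(-9/8)*7 = (747/8)*7 = 5229/8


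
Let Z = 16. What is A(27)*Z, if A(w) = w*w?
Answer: 11664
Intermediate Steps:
A(w) = w²
A(27)*Z = 27²*16 = 729*16 = 11664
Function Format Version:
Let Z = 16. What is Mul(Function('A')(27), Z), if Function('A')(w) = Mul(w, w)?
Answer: 11664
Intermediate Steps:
Function('A')(w) = Pow(w, 2)
Mul(Function('A')(27), Z) = Mul(Pow(27, 2), 16) = Mul(729, 16) = 11664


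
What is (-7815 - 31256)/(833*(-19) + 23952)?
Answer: -39071/8125 ≈ -4.8087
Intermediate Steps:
(-7815 - 31256)/(833*(-19) + 23952) = -39071/(-15827 + 23952) = -39071/8125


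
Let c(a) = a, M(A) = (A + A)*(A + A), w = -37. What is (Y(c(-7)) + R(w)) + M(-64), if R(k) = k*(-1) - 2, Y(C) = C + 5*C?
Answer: 16377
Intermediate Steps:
M(A) = 4*A**2 (M(A) = (2*A)*(2*A) = 4*A**2)
Y(C) = 6*C
R(k) = -2 - k (R(k) = -k - 2 = -2 - k)
(Y(c(-7)) + R(w)) + M(-64) = (6*(-7) + (-2 - 1*(-37))) + 4*(-64)**2 = (-42 + (-2 + 37)) + 4*4096 = (-42 + 35) + 16384 = -7 + 16384 = 16377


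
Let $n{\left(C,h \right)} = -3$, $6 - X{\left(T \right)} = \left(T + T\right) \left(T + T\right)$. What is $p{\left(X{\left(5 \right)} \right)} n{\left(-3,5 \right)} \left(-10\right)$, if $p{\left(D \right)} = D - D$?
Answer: $0$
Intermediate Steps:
$X{\left(T \right)} = 6 - 4 T^{2}$ ($X{\left(T \right)} = 6 - \left(T + T\right) \left(T + T\right) = 6 - 2 T 2 T = 6 - 4 T^{2}$)
$p{\left(D \right)} = 0$
$p{\left(X{\left(5 \right)} \right)} n{\left(-3,5 \right)} \left(-10\right) = 0 \left(-3\right) \left(-10\right) = 0 \left(-10\right) = 0$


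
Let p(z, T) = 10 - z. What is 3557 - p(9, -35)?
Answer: 3556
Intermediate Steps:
3557 - p(9, -35) = 3557 - (10 - 1*9) = 3557 - (10 - 9) = 3557 - 1*1 = 3557 - 1 = 3556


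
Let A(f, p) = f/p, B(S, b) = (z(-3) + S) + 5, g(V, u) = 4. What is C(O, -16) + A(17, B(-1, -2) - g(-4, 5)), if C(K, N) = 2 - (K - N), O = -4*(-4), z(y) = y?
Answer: -107/3 ≈ -35.667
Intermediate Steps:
B(S, b) = 2 + S (B(S, b) = (-3 + S) + 5 = 2 + S)
O = 16
C(K, N) = 2 + N - K (C(K, N) = 2 + (N - K) = 2 + N - K)
C(O, -16) + A(17, B(-1, -2) - g(-4, 5)) = (2 - 16 - 1*16) + 17/((2 - 1) - 1*4) = (2 - 16 - 16) + 17/(1 - 4) = -30 + 17/(-3) = -30 + 17*(-⅓) = -30 - 17/3 = -107/3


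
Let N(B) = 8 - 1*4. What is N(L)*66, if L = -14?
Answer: 264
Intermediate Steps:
N(B) = 4 (N(B) = 8 - 4 = 4)
N(L)*66 = 4*66 = 264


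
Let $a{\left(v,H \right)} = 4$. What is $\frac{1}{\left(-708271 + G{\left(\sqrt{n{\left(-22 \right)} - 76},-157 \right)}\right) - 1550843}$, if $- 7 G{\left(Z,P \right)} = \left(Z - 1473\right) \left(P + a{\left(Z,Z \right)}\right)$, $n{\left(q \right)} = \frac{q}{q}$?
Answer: $- \frac{5346389}{12250232371884} - \frac{85 i \sqrt{3}}{4083410790628} \approx -4.3643 \cdot 10^{-7} - 3.6054 \cdot 10^{-11} i$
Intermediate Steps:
$n{\left(q \right)} = 1$
$G{\left(Z,P \right)} = - \frac{\left(-1473 + Z\right) \left(4 + P\right)}{7}$ ($G{\left(Z,P \right)} = - \frac{\left(Z - 1473\right) \left(P + 4\right)}{7} = - \frac{\left(-1473 + Z\right) \left(4 + P\right)}{7}$)
$\frac{1}{\left(-708271 + G{\left(\sqrt{n{\left(-22 \right)} - 76},-157 \right)}\right) - 1550843} = \frac{1}{\left(-708271 + \left(\frac{5892}{7} - \frac{4 \sqrt{1 - 76}}{7} + \frac{1473}{7} \left(-157\right) - - \frac{157 \sqrt{1 - 76}}{7}\right)\right) - 1550843} = \frac{1}{\left(-708271 - \left(\frac{225369}{7} - \frac{765 i \sqrt{3}}{7}\right)\right) - 1550843} = \frac{1}{\left(- \frac{5183266}{7} + \frac{765 i \sqrt{3}}{7}\right) - 1550843} = \frac{1}{- \frac{16039167}{7} + \frac{765 i \sqrt{3}}{7}}$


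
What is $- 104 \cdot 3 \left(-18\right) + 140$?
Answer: $5756$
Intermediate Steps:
$- 104 \cdot 3 \left(-18\right) + 140 = \left(-104\right) \left(-54\right) + 140 = 5616 + 140 = 5756$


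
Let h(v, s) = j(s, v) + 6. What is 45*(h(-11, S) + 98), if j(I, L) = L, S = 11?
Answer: 4185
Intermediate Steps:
h(v, s) = 6 + v (h(v, s) = v + 6 = 6 + v)
45*(h(-11, S) + 98) = 45*((6 - 11) + 98) = 45*(-5 + 98) = 45*93 = 4185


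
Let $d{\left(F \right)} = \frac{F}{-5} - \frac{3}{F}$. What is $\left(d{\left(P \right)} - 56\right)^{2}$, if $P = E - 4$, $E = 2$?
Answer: $\frac{292681}{100} \approx 2926.8$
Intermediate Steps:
$P = -2$ ($P = 2 - 4 = -2$)
$d{\left(F \right)} = - \frac{3}{F} - \frac{F}{5}$ ($d{\left(F \right)} = F \left(- \frac{1}{5}\right) - \frac{3}{F} = - \frac{F}{5} - \frac{3}{F} = - \frac{3}{F} - \frac{F}{5}$)
$\left(d{\left(P \right)} - 56\right)^{2} = \left(\left(- \frac{3}{-2} - - \frac{2}{5}\right) - 56\right)^{2} = \left(\left(\left(-3\right) \left(- \frac{1}{2}\right) + \frac{2}{5}\right) - 56\right)^{2} = \left(\left(\frac{3}{2} + \frac{2}{5}\right) - 56\right)^{2} = \left(\frac{19}{10} - 56\right)^{2} = \left(- \frac{541}{10}\right)^{2} = \frac{292681}{100}$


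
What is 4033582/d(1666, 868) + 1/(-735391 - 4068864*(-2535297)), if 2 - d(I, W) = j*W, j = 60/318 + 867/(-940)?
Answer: 203970922820512213045609/32303862295638128865 ≈ 6314.1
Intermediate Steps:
j = -36551/49820 (j = 60*(1/318) + 867*(-1/940) = 10/53 - 867/940 = -36551/49820 ≈ -0.73366)
d(I, W) = 2 + 36551*W/49820 (d(I, W) = 2 - (-36551)*W/49820 = 2 + 36551*W/49820)
4033582/d(1666, 868) + 1/(-735391 - 4068864*(-2535297)) = 4033582/(2 + (36551/49820)*868) + 1/(-735391 - 4068864*(-2535297)) = 4033582/(2 + 7931567/12455) - 1/2535297/(-4804255) = 4033582/(7956477/12455) - 1/4804255*(-1/2535297) = 4033582*(12455/7956477) + 1/12180213288735 = 50238263810/7956477 + 1/12180213288735 = 203970922820512213045609/32303862295638128865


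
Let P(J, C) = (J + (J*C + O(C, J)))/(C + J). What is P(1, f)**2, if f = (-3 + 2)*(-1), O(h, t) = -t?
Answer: 1/4 ≈ 0.25000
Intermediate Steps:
f = 1 (f = -1*(-1) = 1)
P(J, C) = C*J/(C + J) (P(J, C) = (J + (J*C - J))/(C + J) = (J + (C*J - J))/(C + J) = (J + (-J + C*J))/(C + J) = (C*J)/(C + J) = C*J/(C + J))
P(1, f)**2 = (1*1/(1 + 1))**2 = (1*1/2)**2 = (1*1*(1/2))**2 = (1/2)**2 = 1/4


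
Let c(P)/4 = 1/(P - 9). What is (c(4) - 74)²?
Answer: 139876/25 ≈ 5595.0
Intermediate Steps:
c(P) = 4/(-9 + P) (c(P) = 4/(P - 9) = 4/(-9 + P))
(c(4) - 74)² = (4/(-9 + 4) - 74)² = (4/(-5) - 74)² = (4*(-⅕) - 74)² = (-⅘ - 74)² = (-374/5)² = 139876/25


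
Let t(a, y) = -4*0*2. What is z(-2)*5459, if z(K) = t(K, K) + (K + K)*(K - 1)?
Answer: 65508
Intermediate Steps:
t(a, y) = 0 (t(a, y) = 0*2 = 0)
z(K) = 2*K*(-1 + K) (z(K) = 0 + (K + K)*(K - 1) = 0 + (2*K)*(-1 + K) = 0 + 2*K*(-1 + K) = 2*K*(-1 + K))
z(-2)*5459 = (2*(-2)*(-1 - 2))*5459 = (2*(-2)*(-3))*5459 = 12*5459 = 65508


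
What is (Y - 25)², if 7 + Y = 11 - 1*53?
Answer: 5476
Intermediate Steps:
Y = -49 (Y = -7 + (11 - 1*53) = -7 + (11 - 53) = -7 - 42 = -49)
(Y - 25)² = (-49 - 25)² = (-74)² = 5476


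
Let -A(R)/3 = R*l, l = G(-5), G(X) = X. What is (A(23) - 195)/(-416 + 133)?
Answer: -150/283 ≈ -0.53004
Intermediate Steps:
l = -5
A(R) = 15*R (A(R) = -3*R*(-5) = -(-15)*R = 15*R)
(A(23) - 195)/(-416 + 133) = (15*23 - 195)/(-416 + 133) = (345 - 195)/(-283) = 150*(-1/283) = -150/283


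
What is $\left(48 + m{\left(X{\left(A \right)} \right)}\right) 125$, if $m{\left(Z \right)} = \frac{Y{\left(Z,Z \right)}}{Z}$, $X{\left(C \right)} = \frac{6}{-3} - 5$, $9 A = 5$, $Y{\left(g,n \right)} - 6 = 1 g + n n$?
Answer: $\frac{36000}{7} \approx 5142.9$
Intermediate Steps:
$Y{\left(g,n \right)} = 6 + g + n^{2}$ ($Y{\left(g,n \right)} = 6 + \left(1 g + n n\right) = 6 + \left(g + n^{2}\right) = 6 + g + n^{2}$)
$A = \frac{5}{9}$ ($A = \frac{1}{9} \cdot 5 = \frac{5}{9} \approx 0.55556$)
$X{\left(C \right)} = -7$ ($X{\left(C \right)} = 6 \left(- \frac{1}{3}\right) - 5 = -2 - 5 = -7$)
$m{\left(Z \right)} = \frac{6 + Z + Z^{2}}{Z}$
$\left(48 + m{\left(X{\left(A \right)} \right)}\right) 125 = \left(48 + \left(1 - 7 + \frac{6}{-7}\right)\right) 125 = \left(48 + \left(1 - 7 + 6 \left(- \frac{1}{7}\right)\right)\right) 125 = \left(48 - \frac{48}{7}\right) 125 = \frac{288}{7} \cdot 125 = \frac{36000}{7}$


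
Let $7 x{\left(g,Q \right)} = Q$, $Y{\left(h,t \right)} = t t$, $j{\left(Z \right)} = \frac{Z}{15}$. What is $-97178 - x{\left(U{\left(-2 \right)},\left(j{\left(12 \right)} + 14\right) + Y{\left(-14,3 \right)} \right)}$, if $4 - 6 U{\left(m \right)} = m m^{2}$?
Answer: $- \frac{485907}{5} \approx -97181.0$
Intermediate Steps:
$j{\left(Z \right)} = \frac{Z}{15}$ ($j{\left(Z \right)} = Z \frac{1}{15} = \frac{Z}{15}$)
$Y{\left(h,t \right)} = t^{2}$
$U{\left(m \right)} = \frac{2}{3} - \frac{m^{3}}{6}$ ($U{\left(m \right)} = \frac{2}{3} - \frac{m m^{2}}{6} = \frac{2}{3} - \frac{m^{3}}{6}$)
$x{\left(g,Q \right)} = \frac{Q}{7}$
$-97178 - x{\left(U{\left(-2 \right)},\left(j{\left(12 \right)} + 14\right) + Y{\left(-14,3 \right)} \right)} = -97178 - \frac{\left(\frac{1}{15} \cdot 12 + 14\right) + 3^{2}}{7} = -97178 - \frac{\left(\frac{4}{5} + 14\right) + 9}{7} = -97178 - \frac{\frac{74}{5} + 9}{7} = -97178 - \frac{1}{7} \cdot \frac{119}{5} = -97178 - \frac{17}{5} = - \frac{485907}{5}$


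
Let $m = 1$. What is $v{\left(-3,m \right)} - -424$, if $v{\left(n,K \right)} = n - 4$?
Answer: $417$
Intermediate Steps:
$v{\left(n,K \right)} = -4 + n$
$v{\left(-3,m \right)} - -424 = \left(-4 - 3\right) - -424 = -7 + 424 = 417$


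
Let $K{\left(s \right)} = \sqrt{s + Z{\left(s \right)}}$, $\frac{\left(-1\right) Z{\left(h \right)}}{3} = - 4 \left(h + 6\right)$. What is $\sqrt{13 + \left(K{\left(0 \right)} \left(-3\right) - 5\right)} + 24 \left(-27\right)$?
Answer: $-648 + \sqrt{8 - 18 \sqrt{2}} \approx -648.0 + 4.178 i$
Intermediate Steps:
$Z{\left(h \right)} = 72 + 12 h$ ($Z{\left(h \right)} = - 3 \left(- 4 \left(h + 6\right)\right) = - 3 \left(- 4 \left(6 + h\right)\right) = - 3 \left(-24 - 4 h\right) = 72 + 12 h$)
$K{\left(s \right)} = \sqrt{72 + 13 s}$ ($K{\left(s \right)} = \sqrt{s + \left(72 + 12 s\right)} = \sqrt{72 + 13 s}$)
$\sqrt{13 + \left(K{\left(0 \right)} \left(-3\right) - 5\right)} + 24 \left(-27\right) = \sqrt{13 + \left(\sqrt{72 + 13 \cdot 0} \left(-3\right) - 5\right)} + 24 \left(-27\right) = \sqrt{13 + \left(\sqrt{72 + 0} \left(-3\right) - 5\right)} - 648 = \sqrt{13 + \left(\sqrt{72} \left(-3\right) - 5\right)} - 648 = \sqrt{13 + \left(6 \sqrt{2} \left(-3\right) - 5\right)} - 648 = \sqrt{13 - \left(5 + 18 \sqrt{2}\right)} - 648 = \sqrt{8 - 18 \sqrt{2}} - 648 = -648 + \sqrt{8 - 18 \sqrt{2}}$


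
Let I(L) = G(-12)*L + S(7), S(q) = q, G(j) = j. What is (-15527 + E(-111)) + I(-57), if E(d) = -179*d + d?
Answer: 4922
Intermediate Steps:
E(d) = -178*d
I(L) = 7 - 12*L (I(L) = -12*L + 7 = 7 - 12*L)
(-15527 + E(-111)) + I(-57) = (-15527 - 178*(-111)) + (7 - 12*(-57)) = (-15527 + 19758) + (7 + 684) = 4231 + 691 = 4922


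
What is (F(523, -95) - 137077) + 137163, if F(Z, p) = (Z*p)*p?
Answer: 4720161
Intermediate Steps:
F(Z, p) = Z*p²
(F(523, -95) - 137077) + 137163 = (523*(-95)² - 137077) + 137163 = (523*9025 - 137077) + 137163 = (4720075 - 137077) + 137163 = 4582998 + 137163 = 4720161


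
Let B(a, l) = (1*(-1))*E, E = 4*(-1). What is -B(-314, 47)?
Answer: -4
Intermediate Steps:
E = -4
B(a, l) = 4 (B(a, l) = (1*(-1))*(-4) = -1*(-4) = 4)
-B(-314, 47) = -1*4 = -4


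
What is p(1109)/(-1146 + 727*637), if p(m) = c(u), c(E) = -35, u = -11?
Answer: -35/461953 ≈ -7.5765e-5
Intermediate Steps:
p(m) = -35
p(1109)/(-1146 + 727*637) = -35/(-1146 + 727*637) = -35/(-1146 + 463099) = -35/461953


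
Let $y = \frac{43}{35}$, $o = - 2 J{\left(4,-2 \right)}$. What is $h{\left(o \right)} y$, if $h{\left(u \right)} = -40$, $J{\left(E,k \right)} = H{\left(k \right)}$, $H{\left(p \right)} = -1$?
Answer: $- \frac{344}{7} \approx -49.143$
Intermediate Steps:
$J{\left(E,k \right)} = -1$
$o = 2$ ($o = \left(-2\right) \left(-1\right) = 2$)
$y = \frac{43}{35}$ ($y = 43 \cdot \frac{1}{35} = \frac{43}{35} \approx 1.2286$)
$h{\left(o \right)} y = \left(-40\right) \frac{43}{35} = - \frac{344}{7}$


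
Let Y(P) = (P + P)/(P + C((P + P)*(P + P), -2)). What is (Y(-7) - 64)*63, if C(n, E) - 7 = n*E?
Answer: -16119/4 ≈ -4029.8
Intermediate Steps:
C(n, E) = 7 + E*n (C(n, E) = 7 + n*E = 7 + E*n)
Y(P) = 2*P/(7 + P - 8*P²) (Y(P) = (P + P)/(P + (7 - 2*(P + P)*(P + P))) = (2*P)/(P + (7 - 2*2*P*2*P)) = (2*P)/(P + (7 - 8*P²)) = (2*P)/(7 + P - 8*P²) = 2*P/(7 + P - 8*P²))
(Y(-7) - 64)*63 = (2*(-7)/(7 - 7 - 8*(-7)²) - 64)*63 = (2*(-7)/(7 - 7 - 8*49) - 64)*63 = (2*(-7)/(7 - 7 - 392) - 64)*63 = (2*(-7)/(-392) - 64)*63 = (2*(-7)*(-1/392) - 64)*63 = (1/28 - 64)*63 = -1791/28*63 = -16119/4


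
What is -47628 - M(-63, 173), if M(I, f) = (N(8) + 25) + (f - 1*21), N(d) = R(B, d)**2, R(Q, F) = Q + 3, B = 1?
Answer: -47821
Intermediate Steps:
R(Q, F) = 3 + Q
N(d) = 16 (N(d) = (3 + 1)**2 = 4**2 = 16)
M(I, f) = 20 + f (M(I, f) = (16 + 25) + (f - 1*21) = 41 + (f - 21) = 41 + (-21 + f) = 20 + f)
-47628 - M(-63, 173) = -47628 - (20 + 173) = -47628 - 1*193 = -47628 - 193 = -47821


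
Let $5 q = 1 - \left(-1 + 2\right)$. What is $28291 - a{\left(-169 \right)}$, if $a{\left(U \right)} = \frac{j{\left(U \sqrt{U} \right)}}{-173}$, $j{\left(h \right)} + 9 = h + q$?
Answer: $\frac{4894334}{173} - \frac{2197 i}{173} \approx 28291.0 - 12.699 i$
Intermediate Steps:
$q = 0$ ($q = \frac{1 - \left(-1 + 2\right)}{5} = \frac{1 - 1}{5} = \frac{1}{5} \cdot 0 = 0$)
$j{\left(h \right)} = -9 + h$ ($j{\left(h \right)} = -9 + \left(h + 0\right) = -9 + h$)
$a{\left(U \right)} = \frac{9}{173} - \frac{U^{\frac{3}{2}}}{173}$ ($a{\left(U \right)} = \frac{-9 + U \sqrt{U}}{-173} = \left(-9 + U^{\frac{3}{2}}\right) \left(- \frac{1}{173}\right) = \frac{9}{173} - \frac{U^{\frac{3}{2}}}{173}$)
$28291 - a{\left(-169 \right)} = 28291 - \left(\frac{9}{173} - \frac{\left(-169\right)^{\frac{3}{2}}}{173}\right) = 28291 - \left(\frac{9}{173} - \frac{\left(-2197\right) i}{173}\right) = 28291 - \left(\frac{9}{173} + \frac{2197 i}{173}\right) = \frac{4894334}{173} - \frac{2197 i}{173}$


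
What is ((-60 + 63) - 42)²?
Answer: 1521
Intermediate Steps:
((-60 + 63) - 42)² = (3 - 42)² = (-39)² = 1521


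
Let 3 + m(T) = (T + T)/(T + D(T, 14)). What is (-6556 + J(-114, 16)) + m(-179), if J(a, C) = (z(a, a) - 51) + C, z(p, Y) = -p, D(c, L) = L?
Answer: -1068842/165 ≈ -6477.8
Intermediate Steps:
J(a, C) = -51 + C - a (J(a, C) = (-a - 51) + C = (-51 - a) + C = -51 + C - a)
m(T) = -3 + 2*T/(14 + T) (m(T) = -3 + (T + T)/(T + 14) = -3 + (2*T)/(14 + T) = -3 + 2*T/(14 + T))
(-6556 + J(-114, 16)) + m(-179) = (-6556 + (-51 + 16 - 1*(-114))) + (-42 - 1*(-179))/(14 - 179) = (-6556 + (-51 + 16 + 114)) + (-42 + 179)/(-165) = (-6556 + 79) - 1/165*137 = -6477 - 137/165 = -1068842/165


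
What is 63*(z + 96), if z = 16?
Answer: 7056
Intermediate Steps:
63*(z + 96) = 63*(16 + 96) = 63*112 = 7056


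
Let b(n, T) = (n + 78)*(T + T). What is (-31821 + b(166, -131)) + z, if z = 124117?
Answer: 28368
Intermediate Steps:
b(n, T) = 2*T*(78 + n) (b(n, T) = (78 + n)*(2*T) = 2*T*(78 + n))
(-31821 + b(166, -131)) + z = (-31821 + 2*(-131)*(78 + 166)) + 124117 = (-31821 + 2*(-131)*244) + 124117 = (-31821 - 63928) + 124117 = -95749 + 124117 = 28368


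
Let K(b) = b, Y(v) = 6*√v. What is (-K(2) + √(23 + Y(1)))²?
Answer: (2 - √29)² ≈ 11.459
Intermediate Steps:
(-K(2) + √(23 + Y(1)))² = (-1*2 + √(23 + 6*√1))² = (-2 + √(23 + 6*1))² = (-2 + √(23 + 6))² = (-2 + √29)²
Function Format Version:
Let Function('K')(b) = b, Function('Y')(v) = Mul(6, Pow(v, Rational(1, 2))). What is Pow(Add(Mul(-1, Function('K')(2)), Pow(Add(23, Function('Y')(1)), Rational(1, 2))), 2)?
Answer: Pow(Add(2, Mul(-1, Pow(29, Rational(1, 2)))), 2) ≈ 11.459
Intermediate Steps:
Pow(Add(Mul(-1, Function('K')(2)), Pow(Add(23, Function('Y')(1)), Rational(1, 2))), 2) = Pow(Add(Mul(-1, 2), Pow(Add(23, Mul(6, Pow(1, Rational(1, 2)))), Rational(1, 2))), 2) = Pow(Add(-2, Pow(Add(23, Mul(6, 1)), Rational(1, 2))), 2) = Pow(Add(-2, Pow(Add(23, 6), Rational(1, 2))), 2) = Pow(Add(-2, Pow(29, Rational(1, 2))), 2)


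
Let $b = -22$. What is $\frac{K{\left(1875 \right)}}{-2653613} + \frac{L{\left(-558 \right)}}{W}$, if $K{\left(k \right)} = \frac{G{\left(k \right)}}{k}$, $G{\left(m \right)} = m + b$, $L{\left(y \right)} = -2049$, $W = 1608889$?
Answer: $- \frac{10197830715692}{8005066436169375} \approx -0.0012739$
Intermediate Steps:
$G{\left(m \right)} = -22 + m$ ($G{\left(m \right)} = m - 22 = -22 + m$)
$K{\left(k \right)} = \frac{-22 + k}{k}$
$\frac{K{\left(1875 \right)}}{-2653613} + \frac{L{\left(-558 \right)}}{W} = \frac{\frac{1}{1875} \left(-22 + 1875\right)}{-2653613} - \frac{2049}{1608889} = \frac{1}{1875} \cdot 1853 \left(- \frac{1}{2653613}\right) - \frac{2049}{1608889} = \frac{1853}{1875} \left(- \frac{1}{2653613}\right) - \frac{2049}{1608889} = - \frac{1853}{4975524375} - \frac{2049}{1608889} = - \frac{10197830715692}{8005066436169375}$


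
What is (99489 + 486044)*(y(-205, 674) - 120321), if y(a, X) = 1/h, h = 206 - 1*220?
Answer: -986327410835/14 ≈ -7.0452e+10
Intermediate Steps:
h = -14 (h = 206 - 220 = -14)
y(a, X) = -1/14 (y(a, X) = 1/(-14) = -1/14)
(99489 + 486044)*(y(-205, 674) - 120321) = (99489 + 486044)*(-1/14 - 120321) = 585533*(-1684495/14) = -986327410835/14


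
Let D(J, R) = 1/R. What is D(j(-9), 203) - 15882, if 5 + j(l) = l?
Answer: -3224045/203 ≈ -15882.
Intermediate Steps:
j(l) = -5 + l
D(j(-9), 203) - 15882 = 1/203 - 15882 = -3224045/203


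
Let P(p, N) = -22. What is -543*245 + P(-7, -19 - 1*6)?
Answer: -133057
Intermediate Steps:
-543*245 + P(-7, -19 - 1*6) = -543*245 - 22 = -133035 - 22 = -133057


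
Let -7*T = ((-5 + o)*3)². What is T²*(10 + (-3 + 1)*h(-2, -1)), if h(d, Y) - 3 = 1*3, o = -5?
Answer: -1620000/49 ≈ -33061.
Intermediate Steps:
h(d, Y) = 6 (h(d, Y) = 3 + 1*3 = 3 + 3 = 6)
T = -900/7 (T = -9*(-5 - 5)²/7 = -(-10*3)²/7 = -⅐*(-30)² = -⅐*900 = -900/7 ≈ -128.57)
T²*(10 + (-3 + 1)*h(-2, -1)) = (-900/7)²*(10 + (-3 + 1)*6) = 810000*(10 - 2*6)/49 = 810000*(10 - 12)/49 = (810000/49)*(-2) = -1620000/49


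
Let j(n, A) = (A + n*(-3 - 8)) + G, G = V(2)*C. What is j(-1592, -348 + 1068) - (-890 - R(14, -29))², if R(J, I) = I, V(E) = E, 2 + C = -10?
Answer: -723113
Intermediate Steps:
C = -12 (C = -2 - 10 = -12)
G = -24 (G = 2*(-12) = -24)
j(n, A) = -24 + A - 11*n (j(n, A) = (A + n*(-3 - 8)) - 24 = (A + n*(-11)) - 24 = (A - 11*n) - 24 = -24 + A - 11*n)
j(-1592, -348 + 1068) - (-890 - R(14, -29))² = (-24 + (-348 + 1068) - 11*(-1592)) - (-890 - 1*(-29))² = (-24 + 720 + 17512) - (-890 + 29)² = 18208 - 1*(-861)² = 18208 - 1*741321 = 18208 - 741321 = -723113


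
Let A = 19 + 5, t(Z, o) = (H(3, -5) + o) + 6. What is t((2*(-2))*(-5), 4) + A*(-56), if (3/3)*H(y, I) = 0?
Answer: -1334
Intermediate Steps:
H(y, I) = 0
t(Z, o) = 6 + o (t(Z, o) = (0 + o) + 6 = o + 6 = 6 + o)
A = 24
t((2*(-2))*(-5), 4) + A*(-56) = (6 + 4) + 24*(-56) = 10 - 1344 = -1334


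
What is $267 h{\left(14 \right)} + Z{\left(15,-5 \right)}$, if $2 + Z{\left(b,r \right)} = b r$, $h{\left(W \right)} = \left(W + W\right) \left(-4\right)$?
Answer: $-29981$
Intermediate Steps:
$h{\left(W \right)} = - 8 W$ ($h{\left(W \right)} = 2 W \left(-4\right) = - 8 W$)
$Z{\left(b,r \right)} = -2 + b r$
$267 h{\left(14 \right)} + Z{\left(15,-5 \right)} = 267 \left(\left(-8\right) 14\right) + \left(-2 + 15 \left(-5\right)\right) = 267 \left(-112\right) - 77 = -29904 - 77 = -29981$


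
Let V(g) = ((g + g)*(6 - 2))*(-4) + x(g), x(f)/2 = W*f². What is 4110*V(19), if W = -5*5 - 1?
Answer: -79651800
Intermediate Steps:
W = -26 (W = -25 - 1 = -26)
x(f) = -52*f² (x(f) = 2*(-26*f²) = -52*f²)
V(g) = -52*g² - 32*g (V(g) = ((g + g)*(6 - 2))*(-4) - 52*g² = ((2*g)*4)*(-4) - 52*g² = (8*g)*(-4) - 52*g² = -32*g - 52*g² = -52*g² - 32*g)
4110*V(19) = 4110*(4*19*(-8 - 13*19)) = 4110*(4*19*(-8 - 247)) = 4110*(4*19*(-255)) = 4110*(-19380) = -79651800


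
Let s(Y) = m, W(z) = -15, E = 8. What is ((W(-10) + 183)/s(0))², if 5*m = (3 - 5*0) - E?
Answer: 28224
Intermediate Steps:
m = -1 (m = ((3 - 5*0) - 1*8)/5 = ((3 + 0) - 8)/5 = (3 - 8)/5 = (⅕)*(-5) = -1)
s(Y) = -1
((W(-10) + 183)/s(0))² = ((-15 + 183)/(-1))² = (168*(-1))² = (-168)² = 28224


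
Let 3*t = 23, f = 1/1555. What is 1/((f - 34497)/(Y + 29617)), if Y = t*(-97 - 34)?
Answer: -66739045/80464251 ≈ -0.82942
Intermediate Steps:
f = 1/1555 ≈ 0.00064309
t = 23/3 (t = (⅓)*23 = 23/3 ≈ 7.6667)
Y = -3013/3 (Y = 23*(-97 - 34)/3 = (23/3)*(-131) = -3013/3 ≈ -1004.3)
1/((f - 34497)/(Y + 29617)) = 1/((1/1555 - 34497)/(-3013/3 + 29617)) = 1/(-53642834/(1555*85838/3)) = 1/(-53642834/1555*3/85838) = 1/(-80464251/66739045) = -66739045/80464251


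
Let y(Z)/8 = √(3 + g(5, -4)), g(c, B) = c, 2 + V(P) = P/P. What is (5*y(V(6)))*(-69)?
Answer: -5520*√2 ≈ -7806.5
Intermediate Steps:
V(P) = -1 (V(P) = -2 + P/P = -2 + 1 = -1)
y(Z) = 16*√2 (y(Z) = 8*√(3 + 5) = 8*√8 = 8*(2*√2) = 16*√2)
(5*y(V(6)))*(-69) = (5*(16*√2))*(-69) = (80*√2)*(-69) = -5520*√2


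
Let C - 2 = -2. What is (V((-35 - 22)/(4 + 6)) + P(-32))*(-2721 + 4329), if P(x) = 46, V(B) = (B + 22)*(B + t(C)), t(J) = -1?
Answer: -2541042/25 ≈ -1.0164e+5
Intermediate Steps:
C = 0 (C = 2 - 2 = 0)
V(B) = (-1 + B)*(22 + B) (V(B) = (B + 22)*(B - 1) = (22 + B)*(-1 + B) = (-1 + B)*(22 + B))
(V((-35 - 22)/(4 + 6)) + P(-32))*(-2721 + 4329) = ((-22 + ((-35 - 22)/(4 + 6))² + 21*((-35 - 22)/(4 + 6))) + 46)*(-2721 + 4329) = ((-22 + (-57/10)² + 21*(-57/10)) + 46)*1608 = ((-22 + 3249/100 - 1197/10) + 46)*1608 = (-10921/100 + 46)*1608 = -6321/100*1608 = -2541042/25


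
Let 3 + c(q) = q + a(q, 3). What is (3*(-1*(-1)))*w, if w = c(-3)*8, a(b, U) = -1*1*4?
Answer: -240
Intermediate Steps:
a(b, U) = -4 (a(b, U) = -1*4 = -4)
c(q) = -7 + q (c(q) = -3 + (q - 4) = -3 + (-4 + q) = -7 + q)
w = -80 (w = (-7 - 3)*8 = -10*8 = -80)
(3*(-1*(-1)))*w = (3*(-1*(-1)))*(-80) = (3*1)*(-80) = 3*(-80) = -240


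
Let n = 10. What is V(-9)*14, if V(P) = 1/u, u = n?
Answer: 7/5 ≈ 1.4000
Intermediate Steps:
u = 10
V(P) = 1/10
V(-9)*14 = (1/10)*14 = 7/5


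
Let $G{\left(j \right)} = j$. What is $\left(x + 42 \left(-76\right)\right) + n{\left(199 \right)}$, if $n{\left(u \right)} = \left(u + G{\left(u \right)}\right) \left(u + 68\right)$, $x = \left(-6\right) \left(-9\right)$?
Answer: $103128$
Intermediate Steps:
$x = 54$
$n{\left(u \right)} = 2 u \left(68 + u\right)$ ($n{\left(u \right)} = \left(u + u\right) \left(u + 68\right) = 2 u \left(68 + u\right)$)
$\left(x + 42 \left(-76\right)\right) + n{\left(199 \right)} = \left(54 + 42 \left(-76\right)\right) + 2 \cdot 199 \left(68 + 199\right) = \left(54 - 3192\right) + 2 \cdot 199 \cdot 267 = -3138 + 106266 = 103128$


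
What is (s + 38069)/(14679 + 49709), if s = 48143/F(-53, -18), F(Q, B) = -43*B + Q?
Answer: 6873973/11605937 ≈ 0.59228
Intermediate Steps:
F(Q, B) = Q - 43*B
s = 48143/721 (s = 48143/(-53 - 43*(-18)) = 48143/(-53 + 774) = 48143/721 ≈ 66.773)
(s + 38069)/(14679 + 49709) = (48143/721 + 38069)/(14679 + 49709) = (27495892/721)/64388 = (27495892/721)*(1/64388) = 6873973/11605937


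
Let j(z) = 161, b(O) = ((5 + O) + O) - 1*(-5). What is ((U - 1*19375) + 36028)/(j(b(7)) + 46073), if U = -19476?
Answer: -2823/46234 ≈ -0.061059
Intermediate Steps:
b(O) = 10 + 2*O (b(O) = (5 + 2*O) + 5 = 10 + 2*O)
((U - 1*19375) + 36028)/(j(b(7)) + 46073) = ((-19476 - 1*19375) + 36028)/(161 + 46073) = ((-19476 - 19375) + 36028)/46234 = (-38851 + 36028)*(1/46234) = -2823*1/46234 = -2823/46234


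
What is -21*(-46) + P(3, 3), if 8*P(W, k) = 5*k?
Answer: 7743/8 ≈ 967.88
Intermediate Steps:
P(W, k) = 5*k/8 (P(W, k) = (5*k)/8 = 5*k/8)
-21*(-46) + P(3, 3) = -21*(-46) + (5/8)*3 = 966 + 15/8 = 7743/8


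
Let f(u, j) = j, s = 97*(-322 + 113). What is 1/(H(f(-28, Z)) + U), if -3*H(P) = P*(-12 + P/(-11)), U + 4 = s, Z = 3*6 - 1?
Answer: -33/666608 ≈ -4.9504e-5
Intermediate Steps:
s = -20273 (s = 97*(-209) = -20273)
Z = 17 (Z = 18 - 1 = 17)
U = -20277 (U = -4 - 20273 = -20277)
H(P) = -P*(-12 - P/11)/3 (H(P) = -P*(-12 + P/(-11))/3 = -P*(-12 + P*(-1/11))/3 = -P*(-12 - P/11)/3)
1/(H(f(-28, Z)) + U) = 1/((1/33)*17*(132 + 17) - 20277) = 1/((1/33)*17*149 - 20277) = 1/(2533/33 - 20277) = 1/(-666608/33) = -33/666608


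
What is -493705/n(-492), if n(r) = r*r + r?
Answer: -493705/241572 ≈ -2.0437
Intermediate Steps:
n(r) = r + r**2 (n(r) = r**2 + r = r + r**2)
-493705/n(-492) = -493705*(-1/(492*(1 - 492))) = -493705/((-492*(-491))) = -493705/241572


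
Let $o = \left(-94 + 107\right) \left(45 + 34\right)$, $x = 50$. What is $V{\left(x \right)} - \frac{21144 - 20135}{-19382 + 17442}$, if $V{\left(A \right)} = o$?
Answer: $\frac{1993389}{1940} \approx 1027.5$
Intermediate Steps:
$o = 1027$ ($o = 13 \cdot 79 = 1027$)
$V{\left(A \right)} = 1027$
$V{\left(x \right)} - \frac{21144 - 20135}{-19382 + 17442} = 1027 - \frac{21144 - 20135}{-19382 + 17442} = 1027 - \frac{1009}{-1940} = 1027 - 1009 \left(- \frac{1}{1940}\right) = 1027 - - \frac{1009}{1940} = 1027 + \frac{1009}{1940} = \frac{1993389}{1940}$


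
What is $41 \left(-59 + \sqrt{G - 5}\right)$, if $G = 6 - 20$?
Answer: $-2419 + 41 i \sqrt{19} \approx -2419.0 + 178.71 i$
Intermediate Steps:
$G = -14$ ($G = 6 - 20 = -14$)
$41 \left(-59 + \sqrt{G - 5}\right) = 41 \left(-59 + \sqrt{-14 - 5}\right) = 41 \left(-59 + \sqrt{-19}\right) = 41 \left(-59 + i \sqrt{19}\right) = -2419 + 41 i \sqrt{19}$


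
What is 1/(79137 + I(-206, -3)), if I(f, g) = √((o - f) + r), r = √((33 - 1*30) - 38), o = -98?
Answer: 1/(79137 + √(108 + I*√35)) ≈ 1.2635e-5 - 5.0e-11*I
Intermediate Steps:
r = I*√35 (r = √((33 - 30) - 38) = √(3 - 38) = √(-35) = I*√35 ≈ 5.9161*I)
I(f, g) = √(-98 - f + I*√35) (I(f, g) = √((-98 - f) + I*√35) = √(-98 - f + I*√35))
1/(79137 + I(-206, -3)) = 1/(79137 + √(-98 - 1*(-206) + I*√35)) = 1/(79137 + √(-98 + 206 + I*√35)) = 1/(79137 + √(108 + I*√35))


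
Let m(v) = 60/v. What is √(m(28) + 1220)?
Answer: √59885/7 ≈ 34.959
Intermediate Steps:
√(m(28) + 1220) = √(60/28 + 1220) = √(60*(1/28) + 1220) = √(15/7 + 1220) = √(8555/7) = √59885/7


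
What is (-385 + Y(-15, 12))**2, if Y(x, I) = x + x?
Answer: 172225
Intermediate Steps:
Y(x, I) = 2*x
(-385 + Y(-15, 12))**2 = (-385 + 2*(-15))**2 = (-385 - 30)**2 = (-415)**2 = 172225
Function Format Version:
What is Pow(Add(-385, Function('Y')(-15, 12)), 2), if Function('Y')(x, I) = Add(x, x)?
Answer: 172225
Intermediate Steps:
Function('Y')(x, I) = Mul(2, x)
Pow(Add(-385, Function('Y')(-15, 12)), 2) = Pow(Add(-385, Mul(2, -15)), 2) = Pow(Add(-385, -30), 2) = Pow(-415, 2) = 172225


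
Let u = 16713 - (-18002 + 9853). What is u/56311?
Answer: 24862/56311 ≈ 0.44151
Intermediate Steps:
u = 24862 (u = 16713 - 1*(-8149) = 16713 + 8149 = 24862)
u/56311 = 24862/56311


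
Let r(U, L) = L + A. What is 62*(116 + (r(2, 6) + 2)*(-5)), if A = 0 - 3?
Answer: 5642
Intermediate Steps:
A = -3
r(U, L) = -3 + L (r(U, L) = L - 3 = -3 + L)
62*(116 + (r(2, 6) + 2)*(-5)) = 62*(116 + ((-3 + 6) + 2)*(-5)) = 62*(116 + (3 + 2)*(-5)) = 62*(116 + 5*(-5)) = 62*(116 - 25) = 62*91 = 5642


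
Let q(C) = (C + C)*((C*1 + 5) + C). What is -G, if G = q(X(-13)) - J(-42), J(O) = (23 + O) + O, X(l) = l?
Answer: -607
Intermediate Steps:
q(C) = 2*C*(5 + 2*C) (q(C) = (2*C)*((C + 5) + C) = (2*C)*((5 + C) + C) = (2*C)*(5 + 2*C) = 2*C*(5 + 2*C))
J(O) = 23 + 2*O
G = 607 (G = 2*(-13)*(5 + 2*(-13)) - (23 + 2*(-42)) = 2*(-13)*(5 - 26) - (23 - 84) = 2*(-13)*(-21) - 1*(-61) = 546 + 61 = 607)
-G = -1*607 = -607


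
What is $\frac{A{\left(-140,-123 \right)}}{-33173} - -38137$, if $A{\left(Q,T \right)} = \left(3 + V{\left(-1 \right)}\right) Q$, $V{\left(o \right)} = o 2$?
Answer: $\frac{180731263}{4739} \approx 38137.0$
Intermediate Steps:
$V{\left(o \right)} = 2 o$
$A{\left(Q,T \right)} = Q$ ($A{\left(Q,T \right)} = \left(3 + 2 \left(-1\right)\right) Q = \left(3 - 2\right) Q = 1 Q = Q$)
$\frac{A{\left(-140,-123 \right)}}{-33173} - -38137 = - \frac{140}{-33173} - -38137 = \left(-140\right) \left(- \frac{1}{33173}\right) + 38137 = \frac{20}{4739} + 38137 = \frac{180731263}{4739}$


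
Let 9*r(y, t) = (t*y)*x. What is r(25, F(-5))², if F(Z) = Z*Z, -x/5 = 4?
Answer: 156250000/81 ≈ 1.9290e+6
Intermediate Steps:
x = -20 (x = -5*4 = -20)
F(Z) = Z²
r(y, t) = -20*t*y/9 (r(y, t) = ((t*y)*(-20))/9 = (-20*t*y)/9 = -20*t*y/9)
r(25, F(-5))² = (-20/9*(-5)²*25)² = (-20/9*25*25)² = (-12500/9)² = 156250000/81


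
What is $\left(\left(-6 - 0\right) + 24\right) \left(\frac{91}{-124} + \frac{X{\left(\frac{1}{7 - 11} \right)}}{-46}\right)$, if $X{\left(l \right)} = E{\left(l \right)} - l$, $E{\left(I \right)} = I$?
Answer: $- \frac{819}{62} \approx -13.21$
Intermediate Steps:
$X{\left(l \right)} = 0$ ($X{\left(l \right)} = l - l = 0$)
$\left(\left(-6 - 0\right) + 24\right) \left(\frac{91}{-124} + \frac{X{\left(\frac{1}{7 - 11} \right)}}{-46}\right) = \left(\left(-6 - 0\right) + 24\right) \left(\frac{91}{-124} + \frac{0}{-46}\right) = \left(\left(-6 + 0\right) + 24\right) \left(91 \left(- \frac{1}{124}\right) + 0 \left(- \frac{1}{46}\right)\right) = \left(-6 + 24\right) \left(- \frac{91}{124} + 0\right) = 18 \left(- \frac{91}{124}\right) = - \frac{819}{62}$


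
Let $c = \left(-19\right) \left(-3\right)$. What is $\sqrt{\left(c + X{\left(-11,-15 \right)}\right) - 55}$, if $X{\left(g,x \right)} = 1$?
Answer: $\sqrt{3} \approx 1.732$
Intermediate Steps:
$c = 57$
$\sqrt{\left(c + X{\left(-11,-15 \right)}\right) - 55} = \sqrt{\left(57 + 1\right) - 55} = \sqrt{58 - 55} = \sqrt{3}$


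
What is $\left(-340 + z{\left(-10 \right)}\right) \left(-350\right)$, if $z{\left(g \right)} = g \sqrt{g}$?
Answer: $119000 + 3500 i \sqrt{10} \approx 1.19 \cdot 10^{5} + 11068.0 i$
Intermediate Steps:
$z{\left(g \right)} = g^{\frac{3}{2}}$
$\left(-340 + z{\left(-10 \right)}\right) \left(-350\right) = \left(-340 + \left(-10\right)^{\frac{3}{2}}\right) \left(-350\right) = \left(-340 - 10 i \sqrt{10}\right) \left(-350\right) = 119000 + 3500 i \sqrt{10}$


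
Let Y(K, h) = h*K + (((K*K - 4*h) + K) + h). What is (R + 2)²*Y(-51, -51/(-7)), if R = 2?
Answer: 241536/7 ≈ 34505.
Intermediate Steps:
Y(K, h) = K + K² - 3*h + K*h (Y(K, h) = K*h + (((K² - 4*h) + K) + h) = K*h + ((K + K² - 4*h) + h) = K*h + (K + K² - 3*h) = K + K² - 3*h + K*h)
(R + 2)²*Y(-51, -51/(-7)) = (2 + 2)²*(-51 + (-51)² - (-153)/(-7) - (-2601)/(-7)) = 4²*(-51 + 2601 - (-153)*(-1)/7 - (-2601)*(-1)/7) = 16*(-51 + 2601 - 3*51/7 - 51*51/7) = 16*(-51 + 2601 - 153/7 - 2601/7) = 16*(15096/7) = 241536/7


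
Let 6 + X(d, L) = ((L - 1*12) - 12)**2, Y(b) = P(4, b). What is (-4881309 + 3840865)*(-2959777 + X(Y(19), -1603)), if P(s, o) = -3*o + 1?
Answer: 325298978376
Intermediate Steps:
P(s, o) = 1 - 3*o
Y(b) = 1 - 3*b
X(d, L) = -6 + (-24 + L)**2 (X(d, L) = -6 + ((L - 1*12) - 12)**2 = -6 + ((L - 12) - 12)**2 = -6 + ((-12 + L) - 12)**2 = -6 + (-24 + L)**2)
(-4881309 + 3840865)*(-2959777 + X(Y(19), -1603)) = (-4881309 + 3840865)*(-2959777 + (-6 + (-24 - 1603)**2)) = -1040444*(-2959777 + (-6 + (-1627)**2)) = -1040444*(-2959777 + (-6 + 2647129)) = -1040444*(-2959777 + 2647123) = -1040444*(-312654) = 325298978376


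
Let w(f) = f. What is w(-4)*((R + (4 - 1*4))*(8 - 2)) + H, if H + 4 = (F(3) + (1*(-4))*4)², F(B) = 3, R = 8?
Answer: -27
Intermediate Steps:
H = 165 (H = -4 + (3 + (1*(-4))*4)² = -4 + (3 - 4*4)² = -4 + (3 - 16)² = -4 + (-13)² = -4 + 169 = 165)
w(-4)*((R + (4 - 1*4))*(8 - 2)) + H = -4*(8 + (4 - 1*4))*(8 - 2) + 165 = -4*(8 + (4 - 4))*6 + 165 = -4*(8 + 0)*6 + 165 = -32*6 + 165 = -4*48 + 165 = -192 + 165 = -27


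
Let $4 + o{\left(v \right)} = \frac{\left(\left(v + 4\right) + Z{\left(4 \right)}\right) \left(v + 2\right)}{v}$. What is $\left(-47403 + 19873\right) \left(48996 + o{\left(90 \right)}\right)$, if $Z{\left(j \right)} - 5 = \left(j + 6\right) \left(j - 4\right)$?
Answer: $-1351535796$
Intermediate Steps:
$Z{\left(j \right)} = 5 + \left(-4 + j\right) \left(6 + j\right)$ ($Z{\left(j \right)} = 5 + \left(j + 6\right) \left(j - 4\right) = 5 + \left(6 + j\right) \left(-4 + j\right) = 5 + \left(-4 + j\right) \left(6 + j\right)$)
$o{\left(v \right)} = -4 + \frac{\left(2 + v\right) \left(9 + v\right)}{v}$ ($o{\left(v \right)} = -4 + \frac{\left(\left(v + 4\right) + \left(-19 + 4^{2} + 2 \cdot 4\right)\right) \left(v + 2\right)}{v} = -4 + \frac{\left(\left(4 + v\right) + \left(-19 + 16 + 8\right)\right) \left(2 + v\right)}{v} = -4 + \frac{\left(\left(4 + v\right) + 5\right) \left(2 + v\right)}{v} = -4 + \frac{\left(9 + v\right) \left(2 + v\right)}{v} = -4 + \frac{\left(2 + v\right) \left(9 + v\right)}{v}$)
$\left(-47403 + 19873\right) \left(48996 + o{\left(90 \right)}\right) = \left(-47403 + 19873\right) \left(48996 + \left(7 + 90 + \frac{18}{90}\right)\right) = - 27530 \left(48996 + \left(7 + 90 + 18 \cdot \frac{1}{90}\right)\right) = - 27530 \left(48996 + \left(7 + 90 + \frac{1}{5}\right)\right) = - 27530 \left(48996 + \frac{486}{5}\right) = \left(-27530\right) \frac{245466}{5} = -1351535796$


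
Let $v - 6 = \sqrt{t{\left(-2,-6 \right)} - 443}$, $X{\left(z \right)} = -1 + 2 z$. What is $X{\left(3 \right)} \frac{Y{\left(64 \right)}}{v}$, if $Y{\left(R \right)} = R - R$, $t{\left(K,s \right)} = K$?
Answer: $0$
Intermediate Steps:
$v = 6 + i \sqrt{445}$ ($v = 6 + \sqrt{-2 - 443} = 6 + \sqrt{-445} = 6 + i \sqrt{445} \approx 6.0 + 21.095 i$)
$Y{\left(R \right)} = 0$
$X{\left(3 \right)} \frac{Y{\left(64 \right)}}{v} = \left(-1 + 2 \cdot 3\right) \frac{0}{6 + i \sqrt{445}} = \left(-1 + 6\right) 0 = 5 \cdot 0 = 0$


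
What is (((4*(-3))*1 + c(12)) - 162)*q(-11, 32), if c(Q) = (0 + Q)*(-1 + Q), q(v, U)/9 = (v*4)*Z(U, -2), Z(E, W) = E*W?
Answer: -1064448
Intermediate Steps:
q(v, U) = -72*U*v (q(v, U) = 9*((v*4)*(U*(-2))) = 9*((4*v)*(-2*U)) = 9*(-8*U*v) = -72*U*v)
c(Q) = Q*(-1 + Q)
(((4*(-3))*1 + c(12)) - 162)*q(-11, 32) = (((4*(-3))*1 + 12*(-1 + 12)) - 162)*(-72*32*(-11)) = ((-12*1 + 12*11) - 162)*25344 = ((-12 + 132) - 162)*25344 = (120 - 162)*25344 = -42*25344 = -1064448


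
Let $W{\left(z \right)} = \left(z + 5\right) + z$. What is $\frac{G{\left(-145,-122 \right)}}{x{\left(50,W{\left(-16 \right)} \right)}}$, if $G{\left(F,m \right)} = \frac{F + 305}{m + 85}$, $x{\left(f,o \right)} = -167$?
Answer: $\frac{160}{6179} \approx 0.025894$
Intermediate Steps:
$W{\left(z \right)} = 5 + 2 z$ ($W{\left(z \right)} = \left(5 + z\right) + z = 5 + 2 z$)
$G{\left(F,m \right)} = \frac{305 + F}{85 + m}$
$\frac{G{\left(-145,-122 \right)}}{x{\left(50,W{\left(-16 \right)} \right)}} = \frac{\frac{1}{85 - 122} \left(305 - 145\right)}{-167} = \frac{1}{-37} \cdot 160 \left(- \frac{1}{167}\right) = \left(- \frac{1}{37}\right) 160 \left(- \frac{1}{167}\right) = \left(- \frac{160}{37}\right) \left(- \frac{1}{167}\right) = \frac{160}{6179}$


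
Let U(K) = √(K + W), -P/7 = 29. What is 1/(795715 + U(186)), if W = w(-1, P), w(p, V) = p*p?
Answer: 795715/633162361038 - √187/633162361038 ≈ 1.2567e-6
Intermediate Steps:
P = -203 (P = -7*29 = -203)
w(p, V) = p²
W = 1 (W = (-1)² = 1)
U(K) = √(1 + K) (U(K) = √(K + 1) = √(1 + K))
1/(795715 + U(186)) = 1/(795715 + √(1 + 186)) = 1/(795715 + √187)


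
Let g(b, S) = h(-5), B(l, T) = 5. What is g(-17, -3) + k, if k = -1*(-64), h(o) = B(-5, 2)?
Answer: 69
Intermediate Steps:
h(o) = 5
g(b, S) = 5
k = 64
g(-17, -3) + k = 5 + 64 = 69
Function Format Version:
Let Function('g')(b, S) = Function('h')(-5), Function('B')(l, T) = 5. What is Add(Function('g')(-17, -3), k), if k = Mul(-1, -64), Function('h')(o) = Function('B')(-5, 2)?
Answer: 69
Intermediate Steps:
Function('h')(o) = 5
Function('g')(b, S) = 5
k = 64
Add(Function('g')(-17, -3), k) = Add(5, 64) = 69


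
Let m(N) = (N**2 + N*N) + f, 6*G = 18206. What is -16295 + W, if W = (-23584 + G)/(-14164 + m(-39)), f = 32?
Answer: -542073001/33270 ≈ -16293.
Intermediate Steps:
G = 9103/3 (G = (1/6)*18206 = 9103/3 ≈ 3034.3)
m(N) = 32 + 2*N**2 (m(N) = (N**2 + N*N) + 32 = (N**2 + N**2) + 32 = 2*N**2 + 32 = 32 + 2*N**2)
W = 61649/33270 (W = (-23584 + 9103/3)/(-14164 + (32 + 2*(-39)**2)) = -61649/(3*(-14164 + (32 + 2*1521))) = -61649/(3*(-14164 + (32 + 3042))) = -61649/(3*(-14164 + 3074)) = -61649/3/(-11090) = -61649/3*(-1/11090) = 61649/33270 ≈ 1.8530)
-16295 + W = -16295 + 61649/33270 = -542073001/33270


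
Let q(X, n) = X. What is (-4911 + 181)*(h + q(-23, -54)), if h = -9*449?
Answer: 19222720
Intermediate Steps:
h = -4041
(-4911 + 181)*(h + q(-23, -54)) = (-4911 + 181)*(-4041 - 23) = -4730*(-4064) = 19222720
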